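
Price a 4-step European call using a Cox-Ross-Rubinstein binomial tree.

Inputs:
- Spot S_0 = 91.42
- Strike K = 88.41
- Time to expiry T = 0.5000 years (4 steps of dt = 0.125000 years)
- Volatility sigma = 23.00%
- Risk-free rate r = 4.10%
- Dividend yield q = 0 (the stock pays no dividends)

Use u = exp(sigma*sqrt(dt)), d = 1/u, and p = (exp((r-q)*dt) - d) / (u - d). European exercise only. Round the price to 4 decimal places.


dt = T/N = 0.125000
u = exp(sigma*sqrt(dt)) = 1.084715; d = 1/u = 0.921901
p = (exp((r-q)*dt) - d) / (u - d) = 0.511240
Discount per step: exp(-r*dt) = 0.994888
Stock lattice S(k, i) with i counting down-moves:
  k=0: S(0,0) = 91.4200
  k=1: S(1,0) = 99.1646; S(1,1) = 84.2802
  k=2: S(2,0) = 107.5654; S(2,1) = 91.4200; S(2,2) = 77.6980
  k=3: S(3,0) = 116.6778; S(3,1) = 99.1646; S(3,2) = 84.2802; S(3,3) = 71.6299
  k=4: S(4,0) = 126.5621; S(4,1) = 107.5654; S(4,2) = 91.4200; S(4,3) = 77.6980; S(4,4) = 66.0357
Terminal payoffs V(N, i) = max(S_T - K, 0):
  V(4,0) = 38.152137; V(4,1) = 19.155378; V(4,2) = 3.010000; V(4,3) = 0.000000; V(4,4) = 0.000000
Backward induction: V(k, i) = exp(-r*dt) * [p * V(k+1, i) + (1-p) * V(k+1, i+1)].
  V(3,0) = exp(-r*dt) * [p*38.152137 + (1-p)*19.155378] = 28.719721
  V(3,1) = exp(-r*dt) * [p*19.155378 + (1-p)*3.010000] = 11.206587
  V(3,2) = exp(-r*dt) * [p*3.010000 + (1-p)*0.000000] = 1.530967
  V(3,3) = exp(-r*dt) * [p*0.000000 + (1-p)*0.000000] = 0.000000
  V(2,0) = exp(-r*dt) * [p*28.719721 + (1-p)*11.206587] = 20.056952
  V(2,1) = exp(-r*dt) * [p*11.206587 + (1-p)*1.530967] = 6.444422
  V(2,2) = exp(-r*dt) * [p*1.530967 + (1-p)*0.000000] = 0.778691
  V(1,0) = exp(-r*dt) * [p*20.056952 + (1-p)*6.444422] = 13.335178
  V(1,1) = exp(-r*dt) * [p*6.444422 + (1-p)*0.778691] = 3.656454
  V(0,0) = exp(-r*dt) * [p*13.335178 + (1-p)*3.656454] = 8.560623

Answer: Price = V(0,0) = 8.5606


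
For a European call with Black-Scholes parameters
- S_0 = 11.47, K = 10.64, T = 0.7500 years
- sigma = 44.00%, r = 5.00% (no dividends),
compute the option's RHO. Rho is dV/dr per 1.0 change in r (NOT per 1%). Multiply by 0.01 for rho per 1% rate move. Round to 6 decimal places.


Answer: Rho = 4.164558

Derivation:
d1 = 0.4860618680; d2 = 0.1050106904
phi(d1) = 0.3544930271; exp(-qT) = 1.0000000000; exp(-rT) = 0.9631944177
N(d2) = 0.5418163370
Rho = K*T*exp(-rT)*N(d2) = 10.6400 * 0.7500 * 0.9631944177 * 0.5418163370 = 4.164558


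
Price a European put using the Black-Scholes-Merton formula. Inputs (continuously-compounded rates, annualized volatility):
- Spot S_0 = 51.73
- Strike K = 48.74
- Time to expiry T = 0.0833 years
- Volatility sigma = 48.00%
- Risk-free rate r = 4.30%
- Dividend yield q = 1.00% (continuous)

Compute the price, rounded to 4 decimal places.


Answer: Price = 1.4822

Derivation:
d1 = (ln(S/K) + (r - q + 0.5*sigma^2) * T) / (sigma * sqrt(T)) = 0.51887390
d2 = d1 - sigma * sqrt(T) = 0.38033755
exp(-rT) = 0.99642451; exp(-qT) = 0.99916735
P = K * exp(-rT) * N(-d2) - S_0 * exp(-qT) * N(-d1)
N(-d1) = 0.30192434; N(-d2) = 0.35184743
P = 48.7400 * 0.99642451 * 0.35184743 - 51.7300 * 0.99916735 * 0.30192434 = 1.4822


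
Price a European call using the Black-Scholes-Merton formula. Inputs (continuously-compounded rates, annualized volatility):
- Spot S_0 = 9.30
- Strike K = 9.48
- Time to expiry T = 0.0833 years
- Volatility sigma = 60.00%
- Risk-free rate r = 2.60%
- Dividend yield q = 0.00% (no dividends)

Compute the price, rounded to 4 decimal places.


Answer: Price = 0.5706

Derivation:
d1 = (ln(S/K) + (r - q + 0.5*sigma^2) * T) / (sigma * sqrt(T)) = -0.01160773
d2 = d1 - sigma * sqrt(T) = -0.18477817
exp(-rT) = 0.99783654; exp(-qT) = 1.00000000
C = S_0 * exp(-qT) * N(d1) - K * exp(-rT) * N(d2)
N(d1) = 0.49536929; N(d2) = 0.42670152
C = 9.3000 * 1.00000000 * 0.49536929 - 9.4800 * 0.99783654 * 0.42670152 = 0.5706


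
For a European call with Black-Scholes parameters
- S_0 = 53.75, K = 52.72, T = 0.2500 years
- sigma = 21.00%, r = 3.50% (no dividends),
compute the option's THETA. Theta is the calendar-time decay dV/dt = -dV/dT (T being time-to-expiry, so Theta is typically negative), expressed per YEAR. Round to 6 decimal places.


d1 = 0.3201073982; d2 = 0.2151073982
phi(d1) = 0.3790174979; exp(-qT) = 1.0000000000; exp(-rT) = 0.9912881698
Theta = -S*exp(-qT)*phi(d1)*sigma/(2*sqrt(T)) - r*K*exp(-rT)*N(d2) + q*S*exp(-qT)*N(d1)
N(d1) = 0.6255565412; N(d2) = 0.5851582070; sqrt(T) = 0.5000000000
Term 1 = -53.7500 * 1.0000000000 * 0.3790174979 * 0.2100 / (2 * 0.5000000000) = -4.2781600075
Term 2 = -0.0350 * 52.7200 * 0.9912881698 * 0.5851582070 = -1.0703274650
Term 3 = 0 (no dividend yield, q = 0)
Theta = -4.2781600075 + (-1.0703274650) + (0.0000000000) = -5.348487

Answer: Theta = -5.348487


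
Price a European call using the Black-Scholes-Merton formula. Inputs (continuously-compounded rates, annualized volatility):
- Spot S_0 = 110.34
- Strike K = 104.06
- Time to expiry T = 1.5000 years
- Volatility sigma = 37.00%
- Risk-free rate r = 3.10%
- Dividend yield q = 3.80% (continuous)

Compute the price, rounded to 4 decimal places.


Answer: Price = 20.7919

Derivation:
d1 = (ln(S/K) + (r - q + 0.5*sigma^2) * T) / (sigma * sqrt(T)) = 0.33271982
d2 = d1 - sigma * sqrt(T) = -0.12043578
exp(-rT) = 0.95456456; exp(-qT) = 0.94459407
C = S_0 * exp(-qT) * N(d1) - K * exp(-rT) * N(d2)
N(d1) = 0.63032711; N(d2) = 0.45206898
C = 110.3400 * 0.94459407 * 0.63032711 - 104.0600 * 0.95456456 * 0.45206898 = 20.7919


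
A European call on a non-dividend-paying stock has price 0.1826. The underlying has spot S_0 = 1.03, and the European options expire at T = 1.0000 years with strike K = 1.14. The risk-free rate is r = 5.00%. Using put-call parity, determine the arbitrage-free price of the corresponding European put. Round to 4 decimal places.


Put-call parity: C - P = S_0 * exp(-qT) - K * exp(-rT).
S_0 * exp(-qT) = 1.0300 * 1.00000000 = 1.03000000
K * exp(-rT) = 1.1400 * 0.95122942 = 1.08440154
P = C - S*exp(-qT) + K*exp(-rT)
P = 0.1826 - 1.03000000 + 1.08440154 = 0.2370

Answer: Put price = 0.2370


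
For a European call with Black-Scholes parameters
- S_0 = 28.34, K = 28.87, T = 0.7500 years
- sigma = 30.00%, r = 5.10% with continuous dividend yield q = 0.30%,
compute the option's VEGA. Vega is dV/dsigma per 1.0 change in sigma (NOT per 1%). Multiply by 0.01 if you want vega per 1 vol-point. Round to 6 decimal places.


d1 = 0.1971506469; d2 = -0.0626569742
phi(d1) = 0.3912640129; exp(-qT) = 0.9977525294; exp(-rT) = 0.9624722927
Vega = S * exp(-qT) * phi(d1) * sqrt(T) = 28.3400 * 0.9977525294 * 0.3912640129 * 0.8660254038 = 9.581273

Answer: Vega = 9.581273


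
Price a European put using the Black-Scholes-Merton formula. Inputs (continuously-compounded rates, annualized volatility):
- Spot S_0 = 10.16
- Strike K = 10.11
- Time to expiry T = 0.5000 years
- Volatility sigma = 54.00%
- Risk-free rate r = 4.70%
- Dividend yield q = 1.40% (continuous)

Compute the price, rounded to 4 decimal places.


Answer: Price = 1.4068

Derivation:
d1 = (ln(S/K) + (r - q + 0.5*sigma^2) * T) / (sigma * sqrt(T)) = 0.24705109
d2 = d1 - sigma * sqrt(T) = -0.13478658
exp(-rT) = 0.97677397; exp(-qT) = 0.99302444
P = K * exp(-rT) * N(-d2) - S_0 * exp(-qT) * N(-d1)
N(-d1) = 0.40243434; N(-d2) = 0.55360969
P = 10.1100 * 0.97677397 * 0.55360969 - 10.1600 * 0.99302444 * 0.40243434 = 1.4068


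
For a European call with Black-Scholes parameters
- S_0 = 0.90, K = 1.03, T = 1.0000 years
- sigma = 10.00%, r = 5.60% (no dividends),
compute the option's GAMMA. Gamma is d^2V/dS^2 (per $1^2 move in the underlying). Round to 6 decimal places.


d1 = -0.7391931790; d2 = -0.8391931790
phi(d1) = 0.3035703769; exp(-qT) = 1.0000000000; exp(-rT) = 0.9455391359
Gamma = exp(-qT) * phi(d1) / (S * sigma * sqrt(T)) = 1.0000000000 * 0.3035703769 / (0.9000 * 0.1000 * 1.0000000000) = 3.373004

Answer: Gamma = 3.373004


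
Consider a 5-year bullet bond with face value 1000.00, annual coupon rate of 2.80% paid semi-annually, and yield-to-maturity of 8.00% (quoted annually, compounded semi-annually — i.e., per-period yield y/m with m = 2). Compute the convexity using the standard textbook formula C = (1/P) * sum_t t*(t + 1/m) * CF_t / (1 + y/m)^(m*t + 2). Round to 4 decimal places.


Coupon per period c = face * coupon_rate / m = 14.000000
Periods per year m = 2; per-period yield y/m = 0.040000
Number of cashflows N = 10
Cashflows (t years, CF_t, discount factor 1/(1+y/m)^(m*t), PV):
  t = 0.5000: CF_t = 14.000000, DF = 0.961538, PV = 13.461538
  t = 1.0000: CF_t = 14.000000, DF = 0.924556, PV = 12.943787
  t = 1.5000: CF_t = 14.000000, DF = 0.888996, PV = 12.445949
  t = 2.0000: CF_t = 14.000000, DF = 0.854804, PV = 11.967259
  t = 2.5000: CF_t = 14.000000, DF = 0.821927, PV = 11.506979
  t = 3.0000: CF_t = 14.000000, DF = 0.790315, PV = 11.064403
  t = 3.5000: CF_t = 14.000000, DF = 0.759918, PV = 10.638849
  t = 4.0000: CF_t = 14.000000, DF = 0.730690, PV = 10.229663
  t = 4.5000: CF_t = 14.000000, DF = 0.702587, PV = 9.836214
  t = 5.0000: CF_t = 1014.000000, DF = 0.675564, PV = 685.022067
Price P = sum_t PV_t = 789.116710
Convexity numerator sum_t t*(t + 1/m) * CF_t / (1+y/m)^(m*t + 2):
  t = 0.5000: term = 6.222975
  t = 1.0000: term = 17.950888
  t = 1.5000: term = 34.520938
  t = 2.0000: term = 55.322017
  t = 2.5000: term = 79.791370
  t = 3.0000: term = 107.411460
  t = 3.5000: term = 137.707000
  t = 4.0000: term = 170.242171
  t = 4.5000: term = 204.617993
  t = 5.0000: term = 17416.888728
Convexity = (1/P) * sum = 18230.675540 / 789.116710 = 23.102635

Answer: Convexity = 23.1026


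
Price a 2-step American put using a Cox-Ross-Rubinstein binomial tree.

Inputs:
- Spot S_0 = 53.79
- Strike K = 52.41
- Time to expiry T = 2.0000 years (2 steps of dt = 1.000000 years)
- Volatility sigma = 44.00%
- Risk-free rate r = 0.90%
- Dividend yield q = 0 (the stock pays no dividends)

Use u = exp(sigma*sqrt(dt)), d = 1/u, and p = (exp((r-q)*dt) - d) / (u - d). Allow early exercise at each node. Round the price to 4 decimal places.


Answer: Price = V(0,0) = 10.5824

Derivation:
dt = T/N = 1.000000
u = exp(sigma*sqrt(dt)) = 1.552707; d = 1/u = 0.644036
p = (exp((r-q)*dt) - d) / (u - d) = 0.401690
Discount per step: exp(-r*dt) = 0.991040
Stock lattice S(k, i) with i counting down-moves:
  k=0: S(0,0) = 53.7900
  k=1: S(1,0) = 83.5201; S(1,1) = 34.6427
  k=2: S(2,0) = 129.6823; S(2,1) = 53.7900; S(2,2) = 22.3112
Terminal payoffs V(N, i) = max(K - S_T, 0):
  V(2,0) = 0.000000; V(2,1) = 0.000000; V(2,2) = 30.098827
Backward induction: V(k, i) = exp(-r*dt) * [p * V(k+1, i) + (1-p) * V(k+1, i+1)]; then take max(V_cont, immediate exercise) for American.
  V(1,0) = exp(-r*dt) * [p*0.000000 + (1-p)*0.000000] = 0.000000; exercise = 0.000000; V(1,0) = max -> 0.000000
  V(1,1) = exp(-r*dt) * [p*0.000000 + (1-p)*30.098827] = 17.847073; exercise = 17.767281; V(1,1) = max -> 17.847073
  V(0,0) = exp(-r*dt) * [p*0.000000 + (1-p)*17.847073] = 10.582406; exercise = 0.000000; V(0,0) = max -> 10.582406


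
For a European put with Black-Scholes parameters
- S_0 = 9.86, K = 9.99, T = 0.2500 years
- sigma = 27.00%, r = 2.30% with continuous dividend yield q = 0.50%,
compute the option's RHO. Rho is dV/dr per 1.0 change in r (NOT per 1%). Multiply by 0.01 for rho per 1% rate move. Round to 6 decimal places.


d1 = 0.0038079700; d2 = -0.1311920300
phi(d1) = 0.3989393880; exp(-qT) = 0.9987507809; exp(-rT) = 0.9942664996
N(-d2) = 0.5521882997
Rho = -K*T*exp(-rT)*N(-d2) = -9.9900 * 0.2500 * 0.9942664996 * 0.5521882997 = -1.371183

Answer: Rho = -1.371183


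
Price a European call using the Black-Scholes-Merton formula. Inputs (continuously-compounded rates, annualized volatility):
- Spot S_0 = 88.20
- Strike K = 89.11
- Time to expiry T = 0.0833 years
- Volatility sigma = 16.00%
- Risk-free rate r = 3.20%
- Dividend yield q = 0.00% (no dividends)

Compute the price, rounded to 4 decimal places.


d1 = (ln(S/K) + (r - q + 0.5*sigma^2) * T) / (sigma * sqrt(T)) = -0.14146667
d2 = d1 - sigma * sqrt(T) = -0.18764545
exp(-rT) = 0.99733795; exp(-qT) = 1.00000000
C = S_0 * exp(-qT) * N(d1) - K * exp(-rT) * N(d2)
N(d1) = 0.44375064; N(d2) = 0.42557730
C = 88.2000 * 1.00000000 * 0.44375064 - 89.1100 * 0.99733795 * 0.42557730 = 1.3166

Answer: Price = 1.3166


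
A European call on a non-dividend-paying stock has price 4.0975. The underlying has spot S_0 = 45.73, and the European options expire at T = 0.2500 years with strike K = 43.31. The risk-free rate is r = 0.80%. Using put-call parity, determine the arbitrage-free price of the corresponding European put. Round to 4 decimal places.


Put-call parity: C - P = S_0 * exp(-qT) - K * exp(-rT).
S_0 * exp(-qT) = 45.7300 * 1.00000000 = 45.73000000
K * exp(-rT) = 43.3100 * 0.99800200 = 43.22346656
P = C - S*exp(-qT) + K*exp(-rT)
P = 4.0975 - 45.73000000 + 43.22346656 = 1.5910

Answer: Put price = 1.5910


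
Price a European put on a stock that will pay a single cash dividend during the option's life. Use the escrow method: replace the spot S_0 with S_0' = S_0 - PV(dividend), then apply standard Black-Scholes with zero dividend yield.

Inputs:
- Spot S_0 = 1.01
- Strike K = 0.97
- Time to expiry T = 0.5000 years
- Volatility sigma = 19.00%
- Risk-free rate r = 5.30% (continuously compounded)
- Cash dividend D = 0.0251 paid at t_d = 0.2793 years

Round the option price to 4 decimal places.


PV(D) = D * exp(-r * t_d) = 0.0251 * 0.98530612 = 0.02473118
S_0' = S_0 - PV(D) = 1.0100 - 0.02473118 = 0.98526882
d1 = (ln(S_0'/K) + (r + sigma^2/2)*T) / (sigma*sqrt(T)) = 0.38067237
d2 = d1 - sigma*sqrt(T) = 0.24632208
exp(-rT) = 0.97384804
N(-d1) = 0.35172319; N(-d2) = 0.40271646
P = K * exp(-rT) * N(-d2) - S_0' * N(-d1) = 0.9700 * 0.97384804 * 0.40271646 - 0.98526882 * 0.35172319 = 0.0339

Answer: Price = 0.0339


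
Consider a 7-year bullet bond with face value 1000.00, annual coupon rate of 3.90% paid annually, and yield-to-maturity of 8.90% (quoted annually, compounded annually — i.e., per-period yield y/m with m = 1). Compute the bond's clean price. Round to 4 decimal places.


Answer: Price = 747.5058

Derivation:
Coupon per period c = face * coupon_rate / m = 39.000000
Periods per year m = 1; per-period yield y/m = 0.089000
Number of cashflows N = 7
Cashflows (t years, CF_t, discount factor 1/(1+y/m)^(m*t), PV):
  t = 1.0000: CF_t = 39.000000, DF = 0.918274, PV = 35.812672
  t = 2.0000: CF_t = 39.000000, DF = 0.843226, PV = 32.885833
  t = 3.0000: CF_t = 39.000000, DF = 0.774313, PV = 30.198194
  t = 4.0000: CF_t = 39.000000, DF = 0.711031, PV = 27.730205
  t = 5.0000: CF_t = 39.000000, DF = 0.652921, PV = 25.463917
  t = 6.0000: CF_t = 39.000000, DF = 0.599560, PV = 23.382844
  t = 7.0000: CF_t = 1039.000000, DF = 0.550560, PV = 572.032086
Price P = sum_t PV_t = 747.505751


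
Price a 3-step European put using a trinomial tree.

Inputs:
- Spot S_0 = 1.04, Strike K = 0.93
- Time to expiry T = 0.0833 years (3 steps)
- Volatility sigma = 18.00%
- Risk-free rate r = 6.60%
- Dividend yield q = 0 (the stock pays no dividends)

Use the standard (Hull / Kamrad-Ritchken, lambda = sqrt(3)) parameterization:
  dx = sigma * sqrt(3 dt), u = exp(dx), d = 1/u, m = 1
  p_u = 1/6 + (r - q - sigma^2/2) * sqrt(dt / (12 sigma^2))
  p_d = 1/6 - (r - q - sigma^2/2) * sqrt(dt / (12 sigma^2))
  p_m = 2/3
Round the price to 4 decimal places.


Answer: Price = V(0,0) = 0.0001

Derivation:
dt = T/N = 0.027767; dx = sigma*sqrt(3*dt) = 0.051951
u = exp(dx) = 1.053324; d = 1/u = 0.949375
p_u = 0.179975, p_m = 0.666667, p_d = 0.153358
Discount per step: exp(-r*dt) = 0.998169
Stock lattice S(k, j) with j the centered position index:
  k=0: S(0,+0) = 1.0400
  k=1: S(1,-1) = 0.9874; S(1,+0) = 1.0400; S(1,+1) = 1.0955
  k=2: S(2,-2) = 0.9374; S(2,-1) = 0.9874; S(2,+0) = 1.0400; S(2,+1) = 1.0955; S(2,+2) = 1.1539
  k=3: S(3,-3) = 0.8899; S(3,-2) = 0.9374; S(3,-1) = 0.9874; S(3,+0) = 1.0400; S(3,+1) = 1.0955; S(3,+2) = 1.1539; S(3,+3) = 1.2154
Terminal payoffs V(N, j) = max(K - S_T, 0):
  V(3,-3) = 0.040088; V(3,-2) = 0.000000; V(3,-1) = 0.000000; V(3,+0) = 0.000000; V(3,+1) = 0.000000; V(3,+2) = 0.000000; V(3,+3) = 0.000000
Backward induction: V(k, j) = exp(-r*dt) * [p_u * V(k+1, j+1) + p_m * V(k+1, j) + p_d * V(k+1, j-1)]
  V(2,-2) = exp(-r*dt) * [p_u*0.000000 + p_m*0.000000 + p_d*0.040088] = 0.006137
  V(2,-1) = exp(-r*dt) * [p_u*0.000000 + p_m*0.000000 + p_d*0.000000] = 0.000000
  V(2,+0) = exp(-r*dt) * [p_u*0.000000 + p_m*0.000000 + p_d*0.000000] = 0.000000
  V(2,+1) = exp(-r*dt) * [p_u*0.000000 + p_m*0.000000 + p_d*0.000000] = 0.000000
  V(2,+2) = exp(-r*dt) * [p_u*0.000000 + p_m*0.000000 + p_d*0.000000] = 0.000000
  V(1,-1) = exp(-r*dt) * [p_u*0.000000 + p_m*0.000000 + p_d*0.006137] = 0.000939
  V(1,+0) = exp(-r*dt) * [p_u*0.000000 + p_m*0.000000 + p_d*0.000000] = 0.000000
  V(1,+1) = exp(-r*dt) * [p_u*0.000000 + p_m*0.000000 + p_d*0.000000] = 0.000000
  V(0,+0) = exp(-r*dt) * [p_u*0.000000 + p_m*0.000000 + p_d*0.000939] = 0.000144


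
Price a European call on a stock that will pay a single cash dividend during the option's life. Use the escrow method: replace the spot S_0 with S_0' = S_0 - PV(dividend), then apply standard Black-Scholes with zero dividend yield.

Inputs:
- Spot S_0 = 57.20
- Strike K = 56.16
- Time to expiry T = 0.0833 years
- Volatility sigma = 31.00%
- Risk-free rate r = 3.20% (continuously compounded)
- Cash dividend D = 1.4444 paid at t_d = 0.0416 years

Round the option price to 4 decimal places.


PV(D) = D * exp(-r * t_d) = 1.4444 * 0.99866969 = 1.44247849
S_0' = S_0 - PV(D) = 57.2000 - 1.44247849 = 55.75752151
d1 = (ln(S_0'/K) + (r + sigma^2/2)*T) / (sigma*sqrt(T)) = -0.00585973
d2 = d1 - sigma*sqrt(T) = -0.09533113
exp(-rT) = 0.99733795
N(d1) = 0.49766232; N(d2) = 0.46202591
C = S_0' * N(d1) - K * exp(-rT) * N(d2) = 55.75752151 * 0.49766232 - 56.1600 * 0.99733795 * 0.46202591 = 1.8701

Answer: Price = 1.8701


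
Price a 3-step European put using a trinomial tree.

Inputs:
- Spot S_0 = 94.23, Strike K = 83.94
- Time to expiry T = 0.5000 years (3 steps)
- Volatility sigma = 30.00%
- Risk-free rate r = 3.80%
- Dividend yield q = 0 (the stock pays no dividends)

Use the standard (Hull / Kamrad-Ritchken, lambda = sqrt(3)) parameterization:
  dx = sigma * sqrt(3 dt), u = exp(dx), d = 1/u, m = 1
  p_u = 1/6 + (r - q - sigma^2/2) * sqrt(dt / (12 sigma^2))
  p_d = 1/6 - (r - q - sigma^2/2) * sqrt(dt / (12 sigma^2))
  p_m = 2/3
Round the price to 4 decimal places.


Answer: Price = V(0,0) = 3.2363

Derivation:
dt = T/N = 0.166667; dx = sigma*sqrt(3*dt) = 0.212132
u = exp(dx) = 1.236311; d = 1/u = 0.808858
p_u = 0.163917, p_m = 0.666667, p_d = 0.169417
Discount per step: exp(-r*dt) = 0.993687
Stock lattice S(k, j) with j the centered position index:
  k=0: S(0,+0) = 94.2300
  k=1: S(1,-1) = 76.2187; S(1,+0) = 94.2300; S(1,+1) = 116.4976
  k=2: S(2,-2) = 61.6501; S(2,-1) = 76.2187; S(2,+0) = 94.2300; S(2,+1) = 116.4976; S(2,+2) = 144.0273
  k=3: S(3,-3) = 49.8662; S(3,-2) = 61.6501; S(3,-1) = 76.2187; S(3,+0) = 94.2300; S(3,+1) = 116.4976; S(3,+2) = 144.0273; S(3,+3) = 178.0625
Terminal payoffs V(N, j) = max(K - S_T, 0):
  V(3,-3) = 34.073846; V(3,-2) = 22.289920; V(3,-1) = 7.721321; V(3,+0) = 0.000000; V(3,+1) = 0.000000; V(3,+2) = 0.000000; V(3,+3) = 0.000000
Backward induction: V(k, j) = exp(-r*dt) * [p_u * V(k+1, j+1) + p_m * V(k+1, j) + p_d * V(k+1, j-1)]
  V(2,-2) = exp(-r*dt) * [p_u*7.721321 + p_m*22.289920 + p_d*34.073846] = 21.760022
  V(2,-1) = exp(-r*dt) * [p_u*0.000000 + p_m*7.721321 + p_d*22.289920] = 8.867489
  V(2,+0) = exp(-r*dt) * [p_u*0.000000 + p_m*0.000000 + p_d*7.721321] = 1.299861
  V(2,+1) = exp(-r*dt) * [p_u*0.000000 + p_m*0.000000 + p_d*0.000000] = 0.000000
  V(2,+2) = exp(-r*dt) * [p_u*0.000000 + p_m*0.000000 + p_d*0.000000] = 0.000000
  V(1,-1) = exp(-r*dt) * [p_u*1.299861 + p_m*8.867489 + p_d*21.760022] = 9.749294
  V(1,+0) = exp(-r*dt) * [p_u*0.000000 + p_m*1.299861 + p_d*8.867489] = 2.353918
  V(1,+1) = exp(-r*dt) * [p_u*0.000000 + p_m*0.000000 + p_d*1.299861] = 0.218828
  V(0,+0) = exp(-r*dt) * [p_u*0.218828 + p_m*2.353918 + p_d*9.749294] = 3.236278


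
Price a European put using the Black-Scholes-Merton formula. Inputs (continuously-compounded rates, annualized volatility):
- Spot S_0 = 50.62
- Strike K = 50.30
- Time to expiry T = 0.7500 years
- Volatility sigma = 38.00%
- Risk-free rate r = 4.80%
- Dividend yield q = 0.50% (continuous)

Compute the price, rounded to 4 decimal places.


d1 = (ln(S/K) + (r - q + 0.5*sigma^2) * T) / (sigma * sqrt(T)) = 0.28181280
d2 = d1 - sigma * sqrt(T) = -0.04727685
exp(-rT) = 0.96464029; exp(-qT) = 0.99625702
P = K * exp(-rT) * N(-d2) - S_0 * exp(-qT) * N(-d1)
N(-d1) = 0.38904353; N(-d2) = 0.51885371
P = 50.3000 * 0.96464029 * 0.51885371 - 50.6200 * 0.99625702 * 0.38904353 = 5.5558

Answer: Price = 5.5558


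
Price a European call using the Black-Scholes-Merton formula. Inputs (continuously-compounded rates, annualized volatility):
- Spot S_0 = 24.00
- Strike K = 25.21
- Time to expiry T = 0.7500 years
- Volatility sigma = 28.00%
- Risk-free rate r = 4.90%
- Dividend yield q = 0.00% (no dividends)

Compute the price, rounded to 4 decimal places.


Answer: Price = 2.1834

Derivation:
d1 = (ln(S/K) + (r - q + 0.5*sigma^2) * T) / (sigma * sqrt(T)) = 0.06995460
d2 = d1 - sigma * sqrt(T) = -0.17253251
exp(-rT) = 0.96391708; exp(-qT) = 1.00000000
C = S_0 * exp(-qT) * N(d1) - K * exp(-rT) * N(d2)
N(d1) = 0.52788510; N(d2) = 0.43150945
C = 24.0000 * 1.00000000 * 0.52788510 - 25.2100 * 0.96391708 * 0.43150945 = 2.1834


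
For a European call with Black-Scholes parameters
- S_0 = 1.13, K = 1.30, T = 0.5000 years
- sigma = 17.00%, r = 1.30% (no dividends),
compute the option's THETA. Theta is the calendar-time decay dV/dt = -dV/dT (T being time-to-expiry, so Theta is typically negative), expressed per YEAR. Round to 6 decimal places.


Answer: Theta = -0.033196

Derivation:
d1 = -1.0516893305; d2 = -1.1718974833
phi(d1) = 0.2294744104; exp(-qT) = 1.0000000000; exp(-rT) = 0.9935210793
Theta = -S*exp(-qT)*phi(d1)*sigma/(2*sqrt(T)) - r*K*exp(-rT)*N(d2) + q*S*exp(-qT)*N(d1)
N(d1) = 0.1464710539; N(d2) = 0.1206191088; sqrt(T) = 0.7071067812
Term 1 = -1.1300 * 1.0000000000 * 0.2294744104 * 0.1700 / (2 * 0.7071067812) = -0.0311707053
Term 2 = -0.0130 * 1.3000 * 0.9935210793 * 0.1206191088 = -0.0020252559
Term 3 = 0 (no dividend yield, q = 0)
Theta = -0.0311707053 + (-0.0020252559) + (0.0000000000) = -0.033196


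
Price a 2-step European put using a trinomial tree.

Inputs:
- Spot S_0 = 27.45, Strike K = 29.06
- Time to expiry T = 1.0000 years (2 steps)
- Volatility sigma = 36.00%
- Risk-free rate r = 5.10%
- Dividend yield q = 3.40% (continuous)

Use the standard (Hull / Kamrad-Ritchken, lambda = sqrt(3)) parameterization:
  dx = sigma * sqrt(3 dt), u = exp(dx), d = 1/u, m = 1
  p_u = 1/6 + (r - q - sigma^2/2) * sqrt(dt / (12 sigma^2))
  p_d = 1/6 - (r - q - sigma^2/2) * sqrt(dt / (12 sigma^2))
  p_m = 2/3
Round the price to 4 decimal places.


Answer: Price = V(0,0) = 4.1923

Derivation:
dt = T/N = 0.500000; dx = sigma*sqrt(3*dt) = 0.440908
u = exp(dx) = 1.554118; d = 1/u = 0.643452
p_u = 0.139564, p_m = 0.666667, p_d = 0.193770
Discount per step: exp(-r*dt) = 0.974822
Stock lattice S(k, j) with j the centered position index:
  k=0: S(0,+0) = 27.4500
  k=1: S(1,-1) = 17.6628; S(1,+0) = 27.4500; S(1,+1) = 42.6605
  k=2: S(2,-2) = 11.3651; S(2,-1) = 17.6628; S(2,+0) = 27.4500; S(2,+1) = 42.6605; S(2,+2) = 66.2995
Terminal payoffs V(N, j) = max(K - S_T, 0):
  V(2,-2) = 17.694870; V(2,-1) = 11.397248; V(2,+0) = 1.610000; V(2,+1) = 0.000000; V(2,+2) = 0.000000
Backward induction: V(k, j) = exp(-r*dt) * [p_u * V(k+1, j+1) + p_m * V(k+1, j) + p_d * V(k+1, j-1)]
  V(1,-1) = exp(-r*dt) * [p_u*1.610000 + p_m*11.397248 + p_d*17.694870] = 10.968306
  V(1,+0) = exp(-r*dt) * [p_u*0.000000 + p_m*1.610000 + p_d*11.397248] = 3.199149
  V(1,+1) = exp(-r*dt) * [p_u*0.000000 + p_m*0.000000 + p_d*1.610000] = 0.304115
  V(0,+0) = exp(-r*dt) * [p_u*0.304115 + p_m*3.199149 + p_d*10.968306] = 4.192259


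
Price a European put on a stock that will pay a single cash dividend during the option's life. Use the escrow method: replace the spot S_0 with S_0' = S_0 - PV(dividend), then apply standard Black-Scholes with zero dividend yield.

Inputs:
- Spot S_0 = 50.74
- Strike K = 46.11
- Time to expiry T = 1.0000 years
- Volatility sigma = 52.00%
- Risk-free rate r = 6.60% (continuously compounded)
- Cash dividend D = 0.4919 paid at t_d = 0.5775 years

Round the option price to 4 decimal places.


Answer: Price = 6.4304

Derivation:
PV(D) = D * exp(-r * t_d) = 0.4919 * 0.96260224 = 0.47350404
S_0' = S_0 - PV(D) = 50.7400 - 0.47350404 = 50.26649596
d1 = (ln(S_0'/K) + (r + sigma^2/2)*T) / (sigma*sqrt(T)) = 0.55290178
d2 = d1 - sigma*sqrt(T) = 0.03290178
exp(-rT) = 0.93613086
N(-d1) = 0.29016533; N(-d2) = 0.48687646
P = K * exp(-rT) * N(-d2) - S_0' * N(-d1) = 46.1100 * 0.93613086 * 0.48687646 - 50.26649596 * 0.29016533 = 6.4304


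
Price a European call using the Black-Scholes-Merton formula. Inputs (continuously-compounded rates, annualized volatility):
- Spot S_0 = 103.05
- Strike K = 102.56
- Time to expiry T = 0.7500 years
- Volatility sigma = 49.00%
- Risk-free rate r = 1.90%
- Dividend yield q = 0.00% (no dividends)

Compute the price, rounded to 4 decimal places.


Answer: Price = 18.1400

Derivation:
d1 = (ln(S/K) + (r - q + 0.5*sigma^2) * T) / (sigma * sqrt(T)) = 0.25698877
d2 = d1 - sigma * sqrt(T) = -0.16736368
exp(-rT) = 0.98585105; exp(-qT) = 1.00000000
C = S_0 * exp(-qT) * N(d1) - K * exp(-rT) * N(d2)
N(d1) = 0.60140628; N(d2) = 0.43354195
C = 103.0500 * 1.00000000 * 0.60140628 - 102.5600 * 0.98585105 * 0.43354195 = 18.1400


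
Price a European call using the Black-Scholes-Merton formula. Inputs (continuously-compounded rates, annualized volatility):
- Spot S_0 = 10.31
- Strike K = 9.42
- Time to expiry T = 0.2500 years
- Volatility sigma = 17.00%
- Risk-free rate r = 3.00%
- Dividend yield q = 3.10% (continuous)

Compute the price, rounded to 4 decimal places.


d1 = (ln(S/K) + (r - q + 0.5*sigma^2) * T) / (sigma * sqrt(T)) = 1.10166717
d2 = d1 - sigma * sqrt(T) = 1.01666717
exp(-rT) = 0.99252805; exp(-qT) = 0.99227995
C = S_0 * exp(-qT) * N(d1) - K * exp(-rT) * N(d2)
N(d1) = 0.86469680; N(d2) = 0.84534411
C = 10.3100 * 0.99227995 * 0.86469680 - 9.4200 * 0.99252805 * 0.84534411 = 0.9426

Answer: Price = 0.9426


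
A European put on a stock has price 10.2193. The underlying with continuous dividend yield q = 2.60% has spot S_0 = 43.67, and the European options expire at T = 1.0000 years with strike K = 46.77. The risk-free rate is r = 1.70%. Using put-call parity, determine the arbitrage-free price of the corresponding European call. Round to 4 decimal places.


Put-call parity: C - P = S_0 * exp(-qT) - K * exp(-rT).
S_0 * exp(-qT) = 43.6700 * 0.97433509 = 42.54921336
K * exp(-rT) = 46.7700 * 0.98314368 = 45.98163013
C = P + S*exp(-qT) - K*exp(-rT)
C = 10.2193 + 42.54921336 - 45.98163013 = 6.7869

Answer: Call price = 6.7869


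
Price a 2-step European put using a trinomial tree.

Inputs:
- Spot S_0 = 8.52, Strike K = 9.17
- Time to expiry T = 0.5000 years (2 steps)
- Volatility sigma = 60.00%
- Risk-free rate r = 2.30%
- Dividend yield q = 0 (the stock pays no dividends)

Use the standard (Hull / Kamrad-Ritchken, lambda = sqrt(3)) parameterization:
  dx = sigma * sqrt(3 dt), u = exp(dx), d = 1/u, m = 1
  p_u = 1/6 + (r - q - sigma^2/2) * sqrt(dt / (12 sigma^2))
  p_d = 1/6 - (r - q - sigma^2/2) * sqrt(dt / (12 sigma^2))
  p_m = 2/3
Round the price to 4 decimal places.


dt = T/N = 0.250000; dx = sigma*sqrt(3*dt) = 0.519615
u = exp(dx) = 1.681381; d = 1/u = 0.594749
p_u = 0.128898, p_m = 0.666667, p_d = 0.204435
Discount per step: exp(-r*dt) = 0.994266
Stock lattice S(k, j) with j the centered position index:
  k=0: S(0,+0) = 8.5200
  k=1: S(1,-1) = 5.0673; S(1,+0) = 8.5200; S(1,+1) = 14.3254
  k=2: S(2,-2) = 3.0138; S(2,-1) = 5.0673; S(2,+0) = 8.5200; S(2,+1) = 14.3254; S(2,+2) = 24.0864
Terminal payoffs V(N, j) = max(K - S_T, 0):
  V(2,-2) = 6.156248; V(2,-1) = 4.102736; V(2,+0) = 0.650000; V(2,+1) = 0.000000; V(2,+2) = 0.000000
Backward induction: V(k, j) = exp(-r*dt) * [p_u * V(k+1, j+1) + p_m * V(k+1, j) + p_d * V(k+1, j-1)]
  V(1,-1) = exp(-r*dt) * [p_u*0.650000 + p_m*4.102736 + p_d*6.156248] = 4.054115
  V(1,+0) = exp(-r*dt) * [p_u*0.000000 + p_m*0.650000 + p_d*4.102736] = 1.264783
  V(1,+1) = exp(-r*dt) * [p_u*0.000000 + p_m*0.000000 + p_d*0.650000] = 0.132121
  V(0,+0) = exp(-r*dt) * [p_u*0.132121 + p_m*1.264783 + p_d*4.054115] = 1.679338

Answer: Price = V(0,0) = 1.6793


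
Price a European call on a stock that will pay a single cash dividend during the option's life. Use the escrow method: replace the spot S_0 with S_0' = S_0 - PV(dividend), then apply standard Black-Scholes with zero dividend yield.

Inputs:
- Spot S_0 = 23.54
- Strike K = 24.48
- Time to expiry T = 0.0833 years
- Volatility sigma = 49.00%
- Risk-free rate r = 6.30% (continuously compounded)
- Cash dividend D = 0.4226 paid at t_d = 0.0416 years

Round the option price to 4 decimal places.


Answer: Price = 0.8105

Derivation:
PV(D) = D * exp(-r * t_d) = 0.4226 * 0.99738263 = 0.42149390
S_0' = S_0 - PV(D) = 23.5400 - 0.42149390 = 23.11850610
d1 = (ln(S_0'/K) + (r + sigma^2/2)*T) / (sigma*sqrt(T)) = -0.29680538
d2 = d1 - sigma*sqrt(T) = -0.43822791
exp(-rT) = 0.99476585
N(d1) = 0.38330755; N(d2) = 0.33061054
C = S_0' * N(d1) - K * exp(-rT) * N(d2) = 23.11850610 * 0.38330755 - 24.4800 * 0.99476585 * 0.33061054 = 0.8105


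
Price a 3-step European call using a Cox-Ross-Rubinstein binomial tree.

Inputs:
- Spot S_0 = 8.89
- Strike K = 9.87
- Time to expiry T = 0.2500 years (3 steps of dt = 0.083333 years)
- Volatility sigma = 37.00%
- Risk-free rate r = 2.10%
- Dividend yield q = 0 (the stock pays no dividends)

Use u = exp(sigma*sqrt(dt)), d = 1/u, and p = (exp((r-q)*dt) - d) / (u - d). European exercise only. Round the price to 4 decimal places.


Answer: Price = V(0,0) = 0.2720

Derivation:
dt = T/N = 0.083333
u = exp(sigma*sqrt(dt)) = 1.112723; d = 1/u = 0.898697
p = (exp((r-q)*dt) - d) / (u - d) = 0.481507
Discount per step: exp(-r*dt) = 0.998252
Stock lattice S(k, i) with i counting down-moves:
  k=0: S(0,0) = 8.8900
  k=1: S(1,0) = 9.8921; S(1,1) = 7.9894
  k=2: S(2,0) = 11.0072; S(2,1) = 8.8900; S(2,2) = 7.1801
  k=3: S(3,0) = 12.2479; S(3,1) = 9.8921; S(3,2) = 7.9894; S(3,3) = 6.4527
Terminal payoffs V(N, i) = max(S_T - K, 0):
  V(3,0) = 2.377924; V(3,1) = 0.022104; V(3,2) = 0.000000; V(3,3) = 0.000000
Backward induction: V(k, i) = exp(-r*dt) * [p * V(k+1, i) + (1-p) * V(k+1, i+1)].
  V(2,0) = exp(-r*dt) * [p*2.377924 + (1-p)*0.022104] = 1.154425
  V(2,1) = exp(-r*dt) * [p*0.022104 + (1-p)*0.000000] = 0.010625
  V(2,2) = exp(-r*dt) * [p*0.000000 + (1-p)*0.000000] = 0.000000
  V(1,0) = exp(-r*dt) * [p*1.154425 + (1-p)*0.010625] = 0.560390
  V(1,1) = exp(-r*dt) * [p*0.010625 + (1-p)*0.000000] = 0.005107
  V(0,0) = exp(-r*dt) * [p*0.560390 + (1-p)*0.005107] = 0.272003


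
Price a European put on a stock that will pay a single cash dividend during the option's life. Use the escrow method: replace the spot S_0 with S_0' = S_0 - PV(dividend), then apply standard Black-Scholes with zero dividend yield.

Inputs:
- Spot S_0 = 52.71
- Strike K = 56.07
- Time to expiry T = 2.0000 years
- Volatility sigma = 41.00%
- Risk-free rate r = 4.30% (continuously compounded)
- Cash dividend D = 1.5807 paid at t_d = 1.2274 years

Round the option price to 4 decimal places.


PV(D) = D * exp(-r * t_d) = 1.5807 * 0.94859039 = 1.49943682
S_0' = S_0 - PV(D) = 52.7100 - 1.49943682 = 51.21056318
d1 = (ln(S_0'/K) + (r + sigma^2/2)*T) / (sigma*sqrt(T)) = 0.28188538
d2 = d1 - sigma*sqrt(T) = -0.29794218
exp(-rT) = 0.91759423
N(-d1) = 0.38901570; N(-d2) = 0.61712635
P = K * exp(-rT) * N(-d2) - S_0' * N(-d1) = 56.0700 * 0.91759423 * 0.61712635 - 51.21056318 * 0.38901570 = 11.8291

Answer: Price = 11.8291


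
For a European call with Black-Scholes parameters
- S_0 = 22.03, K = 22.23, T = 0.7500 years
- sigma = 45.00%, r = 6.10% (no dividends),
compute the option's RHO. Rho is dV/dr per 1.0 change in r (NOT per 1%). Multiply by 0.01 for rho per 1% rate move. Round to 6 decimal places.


d1 = 0.2890598624; d2 = -0.1006515693
phi(d1) = 0.3826187045; exp(-qT) = 1.0000000000; exp(-rT) = 0.9552807525
N(d2) = 0.4599135291
Rho = K*T*exp(-rT)*N(d2) = 22.2300 * 0.7500 * 0.9552807525 * 0.4599135291 = 7.325005

Answer: Rho = 7.325005


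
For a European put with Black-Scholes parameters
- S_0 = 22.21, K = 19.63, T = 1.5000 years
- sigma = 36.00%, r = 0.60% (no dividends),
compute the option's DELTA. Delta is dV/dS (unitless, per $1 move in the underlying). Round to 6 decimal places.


Answer: Delta = -0.301207

Derivation:
d1 = 0.5209330508; d2 = 0.0800248971
phi(d1) = 0.3483233183; exp(-qT) = 1.0000000000; exp(-rT) = 0.9910403788
N(-d1) = 0.3012067053
Delta = -exp(-qT) * N(-d1) = -1.0000000000 * 0.3012067053 = -0.301207


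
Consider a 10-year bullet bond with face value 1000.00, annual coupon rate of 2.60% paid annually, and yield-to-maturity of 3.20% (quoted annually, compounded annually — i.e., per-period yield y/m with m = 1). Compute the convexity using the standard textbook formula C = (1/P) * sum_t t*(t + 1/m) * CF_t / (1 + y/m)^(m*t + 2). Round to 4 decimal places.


Coupon per period c = face * coupon_rate / m = 26.000000
Periods per year m = 1; per-period yield y/m = 0.032000
Number of cashflows N = 10
Cashflows (t years, CF_t, discount factor 1/(1+y/m)^(m*t), PV):
  t = 1.0000: CF_t = 26.000000, DF = 0.968992, PV = 25.193798
  t = 2.0000: CF_t = 26.000000, DF = 0.938946, PV = 24.412595
  t = 3.0000: CF_t = 26.000000, DF = 0.909831, PV = 23.655616
  t = 4.0000: CF_t = 26.000000, DF = 0.881620, PV = 22.922108
  t = 5.0000: CF_t = 26.000000, DF = 0.854283, PV = 22.211345
  t = 6.0000: CF_t = 26.000000, DF = 0.827793, PV = 21.522621
  t = 7.0000: CF_t = 26.000000, DF = 0.802125, PV = 20.855253
  t = 8.0000: CF_t = 26.000000, DF = 0.777253, PV = 20.208579
  t = 9.0000: CF_t = 26.000000, DF = 0.753152, PV = 19.581956
  t = 10.0000: CF_t = 1026.000000, DF = 0.729799, PV = 748.773366
Price P = sum_t PV_t = 949.337238
Convexity numerator sum_t t*(t + 1/m) * CF_t / (1+y/m)^(m*t + 2):
  t = 1.0000: term = 47.311231
  t = 2.0000: term = 137.532649
  t = 3.0000: term = 266.536142
  t = 4.0000: term = 430.452426
  t = 5.0000: term = 625.657596
  t = 6.0000: term = 848.760305
  t = 7.0000: term = 1096.589541
  t = 8.0000: term = 1366.182983
  t = 9.0000: term = 1654.775900
  t = 10.0000: term = 77336.351312
Convexity = (1/P) * sum = 83810.150086 / 949.337238 = 88.282801

Answer: Convexity = 88.2828


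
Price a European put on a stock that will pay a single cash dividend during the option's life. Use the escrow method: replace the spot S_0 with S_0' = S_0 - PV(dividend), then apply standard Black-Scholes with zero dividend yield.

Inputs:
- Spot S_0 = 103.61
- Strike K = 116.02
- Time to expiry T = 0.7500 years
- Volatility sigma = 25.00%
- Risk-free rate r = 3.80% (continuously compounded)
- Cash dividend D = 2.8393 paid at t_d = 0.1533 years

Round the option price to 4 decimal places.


PV(D) = D * exp(-r * t_d) = 2.8393 * 0.99419153 = 2.82280802
S_0' = S_0 - PV(D) = 103.6100 - 2.82280802 = 100.78719198
d1 = (ln(S_0'/K) + (r + sigma^2/2)*T) / (sigma*sqrt(T)) = -0.41021340
d2 = d1 - sigma*sqrt(T) = -0.62671975
exp(-rT) = 0.97190229
N(-d1) = 0.65917529; N(-d2) = 0.73457852
P = K * exp(-rT) * N(-d2) - S_0' * N(-d1) = 116.0200 * 0.97190229 * 0.73457852 - 100.78719198 * 0.65917529 = 16.3947

Answer: Price = 16.3947


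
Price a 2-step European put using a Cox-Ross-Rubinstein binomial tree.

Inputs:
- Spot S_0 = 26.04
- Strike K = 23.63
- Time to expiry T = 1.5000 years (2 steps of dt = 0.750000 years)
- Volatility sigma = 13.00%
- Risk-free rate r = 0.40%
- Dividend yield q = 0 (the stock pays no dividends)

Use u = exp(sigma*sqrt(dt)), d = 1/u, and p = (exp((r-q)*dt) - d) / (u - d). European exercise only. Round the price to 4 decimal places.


Answer: Price = V(0,0) = 0.7482

Derivation:
dt = T/N = 0.750000
u = exp(sigma*sqrt(dt)) = 1.119165; d = 1/u = 0.893523
p = (exp((r-q)*dt) - d) / (u - d) = 0.485199
Discount per step: exp(-r*dt) = 0.997004
Stock lattice S(k, i) with i counting down-moves:
  k=0: S(0,0) = 26.0400
  k=1: S(1,0) = 29.1431; S(1,1) = 23.2673
  k=2: S(2,0) = 32.6159; S(2,1) = 26.0400; S(2,2) = 20.7899
Terminal payoffs V(N, i) = max(K - S_T, 0):
  V(2,0) = 0.000000; V(2,1) = 0.000000; V(2,2) = 2.840102
Backward induction: V(k, i) = exp(-r*dt) * [p * V(k+1, i) + (1-p) * V(k+1, i+1)].
  V(1,0) = exp(-r*dt) * [p*0.000000 + (1-p)*0.000000] = 0.000000
  V(1,1) = exp(-r*dt) * [p*0.000000 + (1-p)*2.840102] = 1.457707
  V(0,0) = exp(-r*dt) * [p*0.000000 + (1-p)*1.457707] = 0.748181


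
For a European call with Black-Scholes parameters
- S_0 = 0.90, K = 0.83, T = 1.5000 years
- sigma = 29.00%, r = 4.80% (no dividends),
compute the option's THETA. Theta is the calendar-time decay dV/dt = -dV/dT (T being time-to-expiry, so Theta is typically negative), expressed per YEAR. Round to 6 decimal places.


d1 = 0.6082732358; d2 = 0.2530972231
phi(d1) = 0.3315632468; exp(-qT) = 1.0000000000; exp(-rT) = 0.9305308958
Theta = -S*exp(-qT)*phi(d1)*sigma/(2*sqrt(T)) - r*K*exp(-rT)*N(d2) + q*S*exp(-qT)*N(d1)
N(d1) = 0.7284968655; N(d2) = 0.5999034577; sqrt(T) = 1.2247448714
Term 1 = -0.9000 * 1.0000000000 * 0.3315632468 * 0.2900 / (2 * 1.2247448714) = -0.0353289936
Term 2 = -0.0480 * 0.8300 * 0.9305308958 * 0.5999034577 = -0.0222398315
Term 3 = 0 (no dividend yield, q = 0)
Theta = -0.0353289936 + (-0.0222398315) + (0.0000000000) = -0.057569

Answer: Theta = -0.057569


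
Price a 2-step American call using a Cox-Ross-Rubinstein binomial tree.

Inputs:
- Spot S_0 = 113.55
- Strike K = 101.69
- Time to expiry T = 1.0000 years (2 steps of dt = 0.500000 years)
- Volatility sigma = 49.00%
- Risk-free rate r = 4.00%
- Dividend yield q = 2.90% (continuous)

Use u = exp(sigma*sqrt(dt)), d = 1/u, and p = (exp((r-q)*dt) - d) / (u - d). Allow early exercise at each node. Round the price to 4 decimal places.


dt = T/N = 0.500000
u = exp(sigma*sqrt(dt)) = 1.414084; d = 1/u = 0.707171
p = (exp((r-q)*dt) - d) / (u - d) = 0.422037
Discount per step: exp(-r*dt) = 0.980199
Stock lattice S(k, i) with i counting down-moves:
  k=0: S(0,0) = 113.5500
  k=1: S(1,0) = 160.5693; S(1,1) = 80.2993
  k=2: S(2,0) = 227.0586; S(2,1) = 113.5500; S(2,2) = 56.7854
Terminal payoffs V(N, i) = max(S_T - K, 0):
  V(2,0) = 125.368550; V(2,1) = 11.860000; V(2,2) = 0.000000
Backward induction: V(k, i) = exp(-r*dt) * [p * V(k+1, i) + (1-p) * V(k+1, i+1)]; then take max(V_cont, immediate exercise) for American.
  V(1,0) = exp(-r*dt) * [p*125.368550 + (1-p)*11.860000] = 58.581435; exercise = 58.879295; V(1,0) = max -> 58.879295
  V(1,1) = exp(-r*dt) * [p*11.860000 + (1-p)*0.000000] = 4.906251; exercise = 0.000000; V(1,1) = max -> 4.906251
  V(0,0) = exp(-r*dt) * [p*58.879295 + (1-p)*4.906251] = 27.136699; exercise = 11.860000; V(0,0) = max -> 27.136699

Answer: Price = V(0,0) = 27.1367


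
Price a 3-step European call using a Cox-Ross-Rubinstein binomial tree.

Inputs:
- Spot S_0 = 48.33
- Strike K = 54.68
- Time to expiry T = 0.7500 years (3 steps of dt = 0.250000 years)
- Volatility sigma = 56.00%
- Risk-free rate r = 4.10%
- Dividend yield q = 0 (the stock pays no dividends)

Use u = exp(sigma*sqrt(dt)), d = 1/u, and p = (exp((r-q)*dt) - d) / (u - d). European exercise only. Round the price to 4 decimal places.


Answer: Price = V(0,0) = 8.0056

Derivation:
dt = T/N = 0.250000
u = exp(sigma*sqrt(dt)) = 1.323130; d = 1/u = 0.755784
p = (exp((r-q)*dt) - d) / (u - d) = 0.448613
Discount per step: exp(-r*dt) = 0.989802
Stock lattice S(k, i) with i counting down-moves:
  k=0: S(0,0) = 48.3300
  k=1: S(1,0) = 63.9469; S(1,1) = 36.5270
  k=2: S(2,0) = 84.6100; S(2,1) = 48.3300; S(2,2) = 27.6065
  k=3: S(3,0) = 111.9500; S(3,1) = 63.9469; S(3,2) = 36.5270; S(3,3) = 20.8646
Terminal payoffs V(N, i) = max(S_T - K, 0):
  V(3,0) = 57.270016; V(3,1) = 9.266864; V(3,2) = 0.000000; V(3,3) = 0.000000
Backward induction: V(k, i) = exp(-r*dt) * [p * V(k+1, i) + (1-p) * V(k+1, i+1)].
  V(2,0) = exp(-r*dt) * [p*57.270016 + (1-p)*9.266864] = 30.487609
  V(2,1) = exp(-r*dt) * [p*9.266864 + (1-p)*0.000000] = 4.114844
  V(2,2) = exp(-r*dt) * [p*0.000000 + (1-p)*0.000000] = 0.000000
  V(1,0) = exp(-r*dt) * [p*30.487609 + (1-p)*4.114844] = 15.783404
  V(1,1) = exp(-r*dt) * [p*4.114844 + (1-p)*0.000000] = 1.827149
  V(0,0) = exp(-r*dt) * [p*15.783404 + (1-p)*1.827149] = 8.005630
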